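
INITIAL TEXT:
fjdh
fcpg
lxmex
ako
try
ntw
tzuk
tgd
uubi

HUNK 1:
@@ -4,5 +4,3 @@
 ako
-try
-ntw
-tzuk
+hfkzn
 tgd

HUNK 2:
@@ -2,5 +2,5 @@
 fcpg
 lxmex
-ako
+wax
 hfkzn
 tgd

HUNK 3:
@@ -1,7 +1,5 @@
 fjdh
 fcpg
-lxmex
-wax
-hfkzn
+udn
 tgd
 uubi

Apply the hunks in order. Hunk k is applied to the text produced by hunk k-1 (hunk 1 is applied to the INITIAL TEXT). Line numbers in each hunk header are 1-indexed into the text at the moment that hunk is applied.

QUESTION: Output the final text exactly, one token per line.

Answer: fjdh
fcpg
udn
tgd
uubi

Derivation:
Hunk 1: at line 4 remove [try,ntw,tzuk] add [hfkzn] -> 7 lines: fjdh fcpg lxmex ako hfkzn tgd uubi
Hunk 2: at line 2 remove [ako] add [wax] -> 7 lines: fjdh fcpg lxmex wax hfkzn tgd uubi
Hunk 3: at line 1 remove [lxmex,wax,hfkzn] add [udn] -> 5 lines: fjdh fcpg udn tgd uubi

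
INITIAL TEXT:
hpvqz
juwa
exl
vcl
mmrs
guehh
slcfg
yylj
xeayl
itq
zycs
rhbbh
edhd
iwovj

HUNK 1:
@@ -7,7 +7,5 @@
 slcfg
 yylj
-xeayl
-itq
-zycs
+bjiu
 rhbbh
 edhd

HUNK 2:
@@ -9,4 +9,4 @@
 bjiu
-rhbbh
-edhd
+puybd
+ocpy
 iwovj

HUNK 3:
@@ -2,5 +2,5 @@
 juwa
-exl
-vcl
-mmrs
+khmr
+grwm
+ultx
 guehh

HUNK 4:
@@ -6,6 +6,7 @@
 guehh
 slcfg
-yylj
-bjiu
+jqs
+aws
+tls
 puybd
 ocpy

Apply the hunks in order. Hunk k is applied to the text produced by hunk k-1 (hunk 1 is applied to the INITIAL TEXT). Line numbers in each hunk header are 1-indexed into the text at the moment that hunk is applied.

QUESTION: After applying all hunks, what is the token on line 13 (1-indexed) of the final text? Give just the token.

Hunk 1: at line 7 remove [xeayl,itq,zycs] add [bjiu] -> 12 lines: hpvqz juwa exl vcl mmrs guehh slcfg yylj bjiu rhbbh edhd iwovj
Hunk 2: at line 9 remove [rhbbh,edhd] add [puybd,ocpy] -> 12 lines: hpvqz juwa exl vcl mmrs guehh slcfg yylj bjiu puybd ocpy iwovj
Hunk 3: at line 2 remove [exl,vcl,mmrs] add [khmr,grwm,ultx] -> 12 lines: hpvqz juwa khmr grwm ultx guehh slcfg yylj bjiu puybd ocpy iwovj
Hunk 4: at line 6 remove [yylj,bjiu] add [jqs,aws,tls] -> 13 lines: hpvqz juwa khmr grwm ultx guehh slcfg jqs aws tls puybd ocpy iwovj
Final line 13: iwovj

Answer: iwovj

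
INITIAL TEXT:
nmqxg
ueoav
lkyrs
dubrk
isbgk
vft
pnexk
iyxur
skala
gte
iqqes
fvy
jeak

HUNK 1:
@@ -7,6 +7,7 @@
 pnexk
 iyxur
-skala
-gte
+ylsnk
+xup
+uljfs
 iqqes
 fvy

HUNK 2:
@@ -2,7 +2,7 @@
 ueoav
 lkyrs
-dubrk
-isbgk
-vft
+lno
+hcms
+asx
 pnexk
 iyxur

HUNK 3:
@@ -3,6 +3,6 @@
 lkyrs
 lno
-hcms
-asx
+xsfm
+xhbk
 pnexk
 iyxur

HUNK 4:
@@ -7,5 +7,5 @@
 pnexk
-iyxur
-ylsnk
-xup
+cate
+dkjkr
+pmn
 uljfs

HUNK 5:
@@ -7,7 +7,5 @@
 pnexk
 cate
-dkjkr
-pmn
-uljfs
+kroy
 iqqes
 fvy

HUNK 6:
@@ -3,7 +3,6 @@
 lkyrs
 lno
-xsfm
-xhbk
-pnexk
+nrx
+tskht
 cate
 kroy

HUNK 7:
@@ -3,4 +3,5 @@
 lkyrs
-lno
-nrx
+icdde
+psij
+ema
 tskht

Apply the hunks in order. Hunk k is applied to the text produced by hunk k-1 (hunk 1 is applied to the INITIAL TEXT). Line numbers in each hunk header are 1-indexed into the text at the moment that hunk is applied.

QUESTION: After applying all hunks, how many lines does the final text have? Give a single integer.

Hunk 1: at line 7 remove [skala,gte] add [ylsnk,xup,uljfs] -> 14 lines: nmqxg ueoav lkyrs dubrk isbgk vft pnexk iyxur ylsnk xup uljfs iqqes fvy jeak
Hunk 2: at line 2 remove [dubrk,isbgk,vft] add [lno,hcms,asx] -> 14 lines: nmqxg ueoav lkyrs lno hcms asx pnexk iyxur ylsnk xup uljfs iqqes fvy jeak
Hunk 3: at line 3 remove [hcms,asx] add [xsfm,xhbk] -> 14 lines: nmqxg ueoav lkyrs lno xsfm xhbk pnexk iyxur ylsnk xup uljfs iqqes fvy jeak
Hunk 4: at line 7 remove [iyxur,ylsnk,xup] add [cate,dkjkr,pmn] -> 14 lines: nmqxg ueoav lkyrs lno xsfm xhbk pnexk cate dkjkr pmn uljfs iqqes fvy jeak
Hunk 5: at line 7 remove [dkjkr,pmn,uljfs] add [kroy] -> 12 lines: nmqxg ueoav lkyrs lno xsfm xhbk pnexk cate kroy iqqes fvy jeak
Hunk 6: at line 3 remove [xsfm,xhbk,pnexk] add [nrx,tskht] -> 11 lines: nmqxg ueoav lkyrs lno nrx tskht cate kroy iqqes fvy jeak
Hunk 7: at line 3 remove [lno,nrx] add [icdde,psij,ema] -> 12 lines: nmqxg ueoav lkyrs icdde psij ema tskht cate kroy iqqes fvy jeak
Final line count: 12

Answer: 12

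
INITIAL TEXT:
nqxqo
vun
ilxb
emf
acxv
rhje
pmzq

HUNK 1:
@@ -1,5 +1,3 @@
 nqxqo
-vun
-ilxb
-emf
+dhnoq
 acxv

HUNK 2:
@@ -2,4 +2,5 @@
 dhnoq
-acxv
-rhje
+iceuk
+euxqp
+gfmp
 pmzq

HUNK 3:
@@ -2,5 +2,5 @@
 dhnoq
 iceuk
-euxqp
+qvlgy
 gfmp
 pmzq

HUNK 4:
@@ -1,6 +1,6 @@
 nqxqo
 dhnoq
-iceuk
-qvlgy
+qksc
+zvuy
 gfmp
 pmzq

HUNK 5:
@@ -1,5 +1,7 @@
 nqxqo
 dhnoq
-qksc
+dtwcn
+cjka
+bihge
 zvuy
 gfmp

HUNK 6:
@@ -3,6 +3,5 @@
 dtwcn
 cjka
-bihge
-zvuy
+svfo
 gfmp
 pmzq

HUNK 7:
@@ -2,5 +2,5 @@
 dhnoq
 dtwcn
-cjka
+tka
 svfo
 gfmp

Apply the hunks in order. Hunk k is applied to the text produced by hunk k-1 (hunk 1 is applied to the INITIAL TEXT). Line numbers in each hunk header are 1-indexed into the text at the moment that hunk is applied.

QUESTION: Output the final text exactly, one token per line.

Hunk 1: at line 1 remove [vun,ilxb,emf] add [dhnoq] -> 5 lines: nqxqo dhnoq acxv rhje pmzq
Hunk 2: at line 2 remove [acxv,rhje] add [iceuk,euxqp,gfmp] -> 6 lines: nqxqo dhnoq iceuk euxqp gfmp pmzq
Hunk 3: at line 2 remove [euxqp] add [qvlgy] -> 6 lines: nqxqo dhnoq iceuk qvlgy gfmp pmzq
Hunk 4: at line 1 remove [iceuk,qvlgy] add [qksc,zvuy] -> 6 lines: nqxqo dhnoq qksc zvuy gfmp pmzq
Hunk 5: at line 1 remove [qksc] add [dtwcn,cjka,bihge] -> 8 lines: nqxqo dhnoq dtwcn cjka bihge zvuy gfmp pmzq
Hunk 6: at line 3 remove [bihge,zvuy] add [svfo] -> 7 lines: nqxqo dhnoq dtwcn cjka svfo gfmp pmzq
Hunk 7: at line 2 remove [cjka] add [tka] -> 7 lines: nqxqo dhnoq dtwcn tka svfo gfmp pmzq

Answer: nqxqo
dhnoq
dtwcn
tka
svfo
gfmp
pmzq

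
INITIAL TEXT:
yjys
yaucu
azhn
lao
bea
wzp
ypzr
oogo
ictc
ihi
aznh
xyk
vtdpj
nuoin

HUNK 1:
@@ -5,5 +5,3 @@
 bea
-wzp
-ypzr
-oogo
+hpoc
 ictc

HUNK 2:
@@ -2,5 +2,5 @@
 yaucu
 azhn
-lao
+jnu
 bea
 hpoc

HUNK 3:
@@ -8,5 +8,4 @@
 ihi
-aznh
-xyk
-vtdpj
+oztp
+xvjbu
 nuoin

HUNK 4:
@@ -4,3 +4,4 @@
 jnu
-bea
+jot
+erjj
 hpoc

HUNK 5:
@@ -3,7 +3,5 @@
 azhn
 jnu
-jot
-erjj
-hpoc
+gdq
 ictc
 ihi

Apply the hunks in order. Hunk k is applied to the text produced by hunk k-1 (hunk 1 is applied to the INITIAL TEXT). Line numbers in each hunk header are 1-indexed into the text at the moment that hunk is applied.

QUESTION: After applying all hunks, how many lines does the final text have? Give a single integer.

Answer: 10

Derivation:
Hunk 1: at line 5 remove [wzp,ypzr,oogo] add [hpoc] -> 12 lines: yjys yaucu azhn lao bea hpoc ictc ihi aznh xyk vtdpj nuoin
Hunk 2: at line 2 remove [lao] add [jnu] -> 12 lines: yjys yaucu azhn jnu bea hpoc ictc ihi aznh xyk vtdpj nuoin
Hunk 3: at line 8 remove [aznh,xyk,vtdpj] add [oztp,xvjbu] -> 11 lines: yjys yaucu azhn jnu bea hpoc ictc ihi oztp xvjbu nuoin
Hunk 4: at line 4 remove [bea] add [jot,erjj] -> 12 lines: yjys yaucu azhn jnu jot erjj hpoc ictc ihi oztp xvjbu nuoin
Hunk 5: at line 3 remove [jot,erjj,hpoc] add [gdq] -> 10 lines: yjys yaucu azhn jnu gdq ictc ihi oztp xvjbu nuoin
Final line count: 10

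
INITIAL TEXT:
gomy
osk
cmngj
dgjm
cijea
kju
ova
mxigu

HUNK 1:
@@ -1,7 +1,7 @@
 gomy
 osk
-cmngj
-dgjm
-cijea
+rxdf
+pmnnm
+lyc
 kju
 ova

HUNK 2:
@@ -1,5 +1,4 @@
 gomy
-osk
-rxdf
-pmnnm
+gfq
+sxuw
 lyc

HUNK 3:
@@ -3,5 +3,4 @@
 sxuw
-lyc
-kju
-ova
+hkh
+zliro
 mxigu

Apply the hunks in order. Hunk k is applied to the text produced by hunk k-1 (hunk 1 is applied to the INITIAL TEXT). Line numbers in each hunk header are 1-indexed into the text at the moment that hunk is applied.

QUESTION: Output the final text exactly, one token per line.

Hunk 1: at line 1 remove [cmngj,dgjm,cijea] add [rxdf,pmnnm,lyc] -> 8 lines: gomy osk rxdf pmnnm lyc kju ova mxigu
Hunk 2: at line 1 remove [osk,rxdf,pmnnm] add [gfq,sxuw] -> 7 lines: gomy gfq sxuw lyc kju ova mxigu
Hunk 3: at line 3 remove [lyc,kju,ova] add [hkh,zliro] -> 6 lines: gomy gfq sxuw hkh zliro mxigu

Answer: gomy
gfq
sxuw
hkh
zliro
mxigu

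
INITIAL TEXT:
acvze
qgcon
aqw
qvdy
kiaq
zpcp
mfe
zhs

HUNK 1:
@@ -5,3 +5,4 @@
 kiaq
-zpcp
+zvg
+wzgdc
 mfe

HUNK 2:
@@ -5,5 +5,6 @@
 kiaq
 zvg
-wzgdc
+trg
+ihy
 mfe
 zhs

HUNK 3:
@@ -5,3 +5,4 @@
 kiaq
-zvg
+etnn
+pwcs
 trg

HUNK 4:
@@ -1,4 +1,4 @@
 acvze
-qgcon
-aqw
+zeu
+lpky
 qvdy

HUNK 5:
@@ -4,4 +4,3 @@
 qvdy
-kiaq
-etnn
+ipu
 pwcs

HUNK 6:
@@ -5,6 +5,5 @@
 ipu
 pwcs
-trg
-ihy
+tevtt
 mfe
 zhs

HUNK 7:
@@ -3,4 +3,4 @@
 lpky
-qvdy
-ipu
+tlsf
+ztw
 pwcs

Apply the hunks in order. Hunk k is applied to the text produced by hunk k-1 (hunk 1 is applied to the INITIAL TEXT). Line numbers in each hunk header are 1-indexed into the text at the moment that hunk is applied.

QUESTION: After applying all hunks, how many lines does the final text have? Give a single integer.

Answer: 9

Derivation:
Hunk 1: at line 5 remove [zpcp] add [zvg,wzgdc] -> 9 lines: acvze qgcon aqw qvdy kiaq zvg wzgdc mfe zhs
Hunk 2: at line 5 remove [wzgdc] add [trg,ihy] -> 10 lines: acvze qgcon aqw qvdy kiaq zvg trg ihy mfe zhs
Hunk 3: at line 5 remove [zvg] add [etnn,pwcs] -> 11 lines: acvze qgcon aqw qvdy kiaq etnn pwcs trg ihy mfe zhs
Hunk 4: at line 1 remove [qgcon,aqw] add [zeu,lpky] -> 11 lines: acvze zeu lpky qvdy kiaq etnn pwcs trg ihy mfe zhs
Hunk 5: at line 4 remove [kiaq,etnn] add [ipu] -> 10 lines: acvze zeu lpky qvdy ipu pwcs trg ihy mfe zhs
Hunk 6: at line 5 remove [trg,ihy] add [tevtt] -> 9 lines: acvze zeu lpky qvdy ipu pwcs tevtt mfe zhs
Hunk 7: at line 3 remove [qvdy,ipu] add [tlsf,ztw] -> 9 lines: acvze zeu lpky tlsf ztw pwcs tevtt mfe zhs
Final line count: 9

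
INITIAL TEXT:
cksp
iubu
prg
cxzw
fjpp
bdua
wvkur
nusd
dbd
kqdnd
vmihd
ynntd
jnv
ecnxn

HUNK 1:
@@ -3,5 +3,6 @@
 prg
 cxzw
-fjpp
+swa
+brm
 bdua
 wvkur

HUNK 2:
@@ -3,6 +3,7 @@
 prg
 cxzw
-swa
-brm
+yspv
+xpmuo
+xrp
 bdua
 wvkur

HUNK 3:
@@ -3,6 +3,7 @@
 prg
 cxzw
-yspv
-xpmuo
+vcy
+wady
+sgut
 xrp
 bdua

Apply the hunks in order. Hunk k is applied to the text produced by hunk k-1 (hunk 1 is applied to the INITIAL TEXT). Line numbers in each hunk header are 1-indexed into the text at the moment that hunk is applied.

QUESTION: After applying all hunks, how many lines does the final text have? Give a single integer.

Hunk 1: at line 3 remove [fjpp] add [swa,brm] -> 15 lines: cksp iubu prg cxzw swa brm bdua wvkur nusd dbd kqdnd vmihd ynntd jnv ecnxn
Hunk 2: at line 3 remove [swa,brm] add [yspv,xpmuo,xrp] -> 16 lines: cksp iubu prg cxzw yspv xpmuo xrp bdua wvkur nusd dbd kqdnd vmihd ynntd jnv ecnxn
Hunk 3: at line 3 remove [yspv,xpmuo] add [vcy,wady,sgut] -> 17 lines: cksp iubu prg cxzw vcy wady sgut xrp bdua wvkur nusd dbd kqdnd vmihd ynntd jnv ecnxn
Final line count: 17

Answer: 17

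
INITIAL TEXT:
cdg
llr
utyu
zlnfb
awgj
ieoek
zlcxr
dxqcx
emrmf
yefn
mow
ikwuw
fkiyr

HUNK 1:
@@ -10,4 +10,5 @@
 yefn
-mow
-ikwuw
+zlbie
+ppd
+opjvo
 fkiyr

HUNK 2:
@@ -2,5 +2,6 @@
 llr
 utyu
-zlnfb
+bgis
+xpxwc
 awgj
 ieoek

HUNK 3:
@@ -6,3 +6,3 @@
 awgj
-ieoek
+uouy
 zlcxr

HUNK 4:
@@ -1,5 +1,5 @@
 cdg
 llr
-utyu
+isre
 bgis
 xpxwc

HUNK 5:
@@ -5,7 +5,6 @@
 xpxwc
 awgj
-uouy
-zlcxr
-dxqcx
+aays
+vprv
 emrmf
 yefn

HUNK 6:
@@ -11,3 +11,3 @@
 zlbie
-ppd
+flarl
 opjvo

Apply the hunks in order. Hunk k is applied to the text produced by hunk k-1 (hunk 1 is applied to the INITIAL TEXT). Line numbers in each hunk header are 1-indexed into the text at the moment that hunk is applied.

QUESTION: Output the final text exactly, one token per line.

Hunk 1: at line 10 remove [mow,ikwuw] add [zlbie,ppd,opjvo] -> 14 lines: cdg llr utyu zlnfb awgj ieoek zlcxr dxqcx emrmf yefn zlbie ppd opjvo fkiyr
Hunk 2: at line 2 remove [zlnfb] add [bgis,xpxwc] -> 15 lines: cdg llr utyu bgis xpxwc awgj ieoek zlcxr dxqcx emrmf yefn zlbie ppd opjvo fkiyr
Hunk 3: at line 6 remove [ieoek] add [uouy] -> 15 lines: cdg llr utyu bgis xpxwc awgj uouy zlcxr dxqcx emrmf yefn zlbie ppd opjvo fkiyr
Hunk 4: at line 1 remove [utyu] add [isre] -> 15 lines: cdg llr isre bgis xpxwc awgj uouy zlcxr dxqcx emrmf yefn zlbie ppd opjvo fkiyr
Hunk 5: at line 5 remove [uouy,zlcxr,dxqcx] add [aays,vprv] -> 14 lines: cdg llr isre bgis xpxwc awgj aays vprv emrmf yefn zlbie ppd opjvo fkiyr
Hunk 6: at line 11 remove [ppd] add [flarl] -> 14 lines: cdg llr isre bgis xpxwc awgj aays vprv emrmf yefn zlbie flarl opjvo fkiyr

Answer: cdg
llr
isre
bgis
xpxwc
awgj
aays
vprv
emrmf
yefn
zlbie
flarl
opjvo
fkiyr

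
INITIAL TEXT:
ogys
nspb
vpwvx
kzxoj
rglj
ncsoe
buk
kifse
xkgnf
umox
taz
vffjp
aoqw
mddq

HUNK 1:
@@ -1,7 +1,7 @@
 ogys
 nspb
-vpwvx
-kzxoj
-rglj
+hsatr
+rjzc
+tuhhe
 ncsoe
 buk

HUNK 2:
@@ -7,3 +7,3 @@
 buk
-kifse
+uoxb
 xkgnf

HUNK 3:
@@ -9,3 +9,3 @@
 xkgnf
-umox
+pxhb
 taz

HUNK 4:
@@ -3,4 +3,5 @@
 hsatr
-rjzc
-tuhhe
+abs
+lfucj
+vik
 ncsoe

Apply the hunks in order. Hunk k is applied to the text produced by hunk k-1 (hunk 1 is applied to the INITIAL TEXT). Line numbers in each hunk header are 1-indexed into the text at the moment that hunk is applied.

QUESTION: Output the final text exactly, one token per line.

Hunk 1: at line 1 remove [vpwvx,kzxoj,rglj] add [hsatr,rjzc,tuhhe] -> 14 lines: ogys nspb hsatr rjzc tuhhe ncsoe buk kifse xkgnf umox taz vffjp aoqw mddq
Hunk 2: at line 7 remove [kifse] add [uoxb] -> 14 lines: ogys nspb hsatr rjzc tuhhe ncsoe buk uoxb xkgnf umox taz vffjp aoqw mddq
Hunk 3: at line 9 remove [umox] add [pxhb] -> 14 lines: ogys nspb hsatr rjzc tuhhe ncsoe buk uoxb xkgnf pxhb taz vffjp aoqw mddq
Hunk 4: at line 3 remove [rjzc,tuhhe] add [abs,lfucj,vik] -> 15 lines: ogys nspb hsatr abs lfucj vik ncsoe buk uoxb xkgnf pxhb taz vffjp aoqw mddq

Answer: ogys
nspb
hsatr
abs
lfucj
vik
ncsoe
buk
uoxb
xkgnf
pxhb
taz
vffjp
aoqw
mddq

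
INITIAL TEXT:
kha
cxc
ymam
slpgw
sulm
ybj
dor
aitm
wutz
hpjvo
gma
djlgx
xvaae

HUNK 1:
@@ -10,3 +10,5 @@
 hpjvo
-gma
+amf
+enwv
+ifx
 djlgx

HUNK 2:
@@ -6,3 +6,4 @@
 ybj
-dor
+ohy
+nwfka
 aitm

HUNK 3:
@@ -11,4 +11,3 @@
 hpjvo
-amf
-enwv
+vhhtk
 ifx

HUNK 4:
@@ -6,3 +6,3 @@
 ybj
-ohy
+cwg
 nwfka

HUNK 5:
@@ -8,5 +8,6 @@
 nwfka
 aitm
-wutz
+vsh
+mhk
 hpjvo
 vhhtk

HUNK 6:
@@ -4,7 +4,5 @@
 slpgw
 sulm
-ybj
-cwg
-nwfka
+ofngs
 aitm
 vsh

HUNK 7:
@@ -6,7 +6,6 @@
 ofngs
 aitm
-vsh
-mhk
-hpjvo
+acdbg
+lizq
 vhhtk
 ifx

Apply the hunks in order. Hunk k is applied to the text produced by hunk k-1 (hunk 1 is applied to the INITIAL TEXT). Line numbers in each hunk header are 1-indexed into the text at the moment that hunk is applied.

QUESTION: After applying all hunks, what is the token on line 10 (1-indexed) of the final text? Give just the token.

Hunk 1: at line 10 remove [gma] add [amf,enwv,ifx] -> 15 lines: kha cxc ymam slpgw sulm ybj dor aitm wutz hpjvo amf enwv ifx djlgx xvaae
Hunk 2: at line 6 remove [dor] add [ohy,nwfka] -> 16 lines: kha cxc ymam slpgw sulm ybj ohy nwfka aitm wutz hpjvo amf enwv ifx djlgx xvaae
Hunk 3: at line 11 remove [amf,enwv] add [vhhtk] -> 15 lines: kha cxc ymam slpgw sulm ybj ohy nwfka aitm wutz hpjvo vhhtk ifx djlgx xvaae
Hunk 4: at line 6 remove [ohy] add [cwg] -> 15 lines: kha cxc ymam slpgw sulm ybj cwg nwfka aitm wutz hpjvo vhhtk ifx djlgx xvaae
Hunk 5: at line 8 remove [wutz] add [vsh,mhk] -> 16 lines: kha cxc ymam slpgw sulm ybj cwg nwfka aitm vsh mhk hpjvo vhhtk ifx djlgx xvaae
Hunk 6: at line 4 remove [ybj,cwg,nwfka] add [ofngs] -> 14 lines: kha cxc ymam slpgw sulm ofngs aitm vsh mhk hpjvo vhhtk ifx djlgx xvaae
Hunk 7: at line 6 remove [vsh,mhk,hpjvo] add [acdbg,lizq] -> 13 lines: kha cxc ymam slpgw sulm ofngs aitm acdbg lizq vhhtk ifx djlgx xvaae
Final line 10: vhhtk

Answer: vhhtk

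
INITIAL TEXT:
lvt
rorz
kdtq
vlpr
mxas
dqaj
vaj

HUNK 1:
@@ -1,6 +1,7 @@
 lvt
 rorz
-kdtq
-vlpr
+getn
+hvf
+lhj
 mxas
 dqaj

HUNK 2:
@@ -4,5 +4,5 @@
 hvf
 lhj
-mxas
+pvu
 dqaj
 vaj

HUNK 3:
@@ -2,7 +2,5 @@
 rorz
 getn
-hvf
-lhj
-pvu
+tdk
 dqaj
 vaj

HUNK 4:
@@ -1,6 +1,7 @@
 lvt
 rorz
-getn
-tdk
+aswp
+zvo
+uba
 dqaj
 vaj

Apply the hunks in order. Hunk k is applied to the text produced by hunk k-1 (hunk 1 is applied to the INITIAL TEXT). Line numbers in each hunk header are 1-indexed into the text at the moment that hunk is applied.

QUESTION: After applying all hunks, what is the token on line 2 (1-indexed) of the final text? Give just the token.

Hunk 1: at line 1 remove [kdtq,vlpr] add [getn,hvf,lhj] -> 8 lines: lvt rorz getn hvf lhj mxas dqaj vaj
Hunk 2: at line 4 remove [mxas] add [pvu] -> 8 lines: lvt rorz getn hvf lhj pvu dqaj vaj
Hunk 3: at line 2 remove [hvf,lhj,pvu] add [tdk] -> 6 lines: lvt rorz getn tdk dqaj vaj
Hunk 4: at line 1 remove [getn,tdk] add [aswp,zvo,uba] -> 7 lines: lvt rorz aswp zvo uba dqaj vaj
Final line 2: rorz

Answer: rorz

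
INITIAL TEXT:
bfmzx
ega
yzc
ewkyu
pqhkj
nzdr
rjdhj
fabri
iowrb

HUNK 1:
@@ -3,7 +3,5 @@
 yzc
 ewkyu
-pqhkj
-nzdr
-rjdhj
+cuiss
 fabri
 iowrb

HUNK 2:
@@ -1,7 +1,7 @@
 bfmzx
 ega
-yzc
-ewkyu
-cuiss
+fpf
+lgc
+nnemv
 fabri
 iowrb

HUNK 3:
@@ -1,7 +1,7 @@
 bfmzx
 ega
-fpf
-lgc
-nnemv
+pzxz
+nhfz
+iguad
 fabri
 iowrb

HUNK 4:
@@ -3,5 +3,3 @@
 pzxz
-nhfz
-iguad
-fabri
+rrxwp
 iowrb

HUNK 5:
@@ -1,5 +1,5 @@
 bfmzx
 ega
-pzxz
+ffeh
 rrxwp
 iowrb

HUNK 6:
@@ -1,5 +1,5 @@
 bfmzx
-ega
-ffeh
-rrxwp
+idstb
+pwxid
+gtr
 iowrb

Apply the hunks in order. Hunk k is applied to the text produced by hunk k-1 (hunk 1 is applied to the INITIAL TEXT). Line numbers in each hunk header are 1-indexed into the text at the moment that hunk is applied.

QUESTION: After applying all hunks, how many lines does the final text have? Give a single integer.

Answer: 5

Derivation:
Hunk 1: at line 3 remove [pqhkj,nzdr,rjdhj] add [cuiss] -> 7 lines: bfmzx ega yzc ewkyu cuiss fabri iowrb
Hunk 2: at line 1 remove [yzc,ewkyu,cuiss] add [fpf,lgc,nnemv] -> 7 lines: bfmzx ega fpf lgc nnemv fabri iowrb
Hunk 3: at line 1 remove [fpf,lgc,nnemv] add [pzxz,nhfz,iguad] -> 7 lines: bfmzx ega pzxz nhfz iguad fabri iowrb
Hunk 4: at line 3 remove [nhfz,iguad,fabri] add [rrxwp] -> 5 lines: bfmzx ega pzxz rrxwp iowrb
Hunk 5: at line 1 remove [pzxz] add [ffeh] -> 5 lines: bfmzx ega ffeh rrxwp iowrb
Hunk 6: at line 1 remove [ega,ffeh,rrxwp] add [idstb,pwxid,gtr] -> 5 lines: bfmzx idstb pwxid gtr iowrb
Final line count: 5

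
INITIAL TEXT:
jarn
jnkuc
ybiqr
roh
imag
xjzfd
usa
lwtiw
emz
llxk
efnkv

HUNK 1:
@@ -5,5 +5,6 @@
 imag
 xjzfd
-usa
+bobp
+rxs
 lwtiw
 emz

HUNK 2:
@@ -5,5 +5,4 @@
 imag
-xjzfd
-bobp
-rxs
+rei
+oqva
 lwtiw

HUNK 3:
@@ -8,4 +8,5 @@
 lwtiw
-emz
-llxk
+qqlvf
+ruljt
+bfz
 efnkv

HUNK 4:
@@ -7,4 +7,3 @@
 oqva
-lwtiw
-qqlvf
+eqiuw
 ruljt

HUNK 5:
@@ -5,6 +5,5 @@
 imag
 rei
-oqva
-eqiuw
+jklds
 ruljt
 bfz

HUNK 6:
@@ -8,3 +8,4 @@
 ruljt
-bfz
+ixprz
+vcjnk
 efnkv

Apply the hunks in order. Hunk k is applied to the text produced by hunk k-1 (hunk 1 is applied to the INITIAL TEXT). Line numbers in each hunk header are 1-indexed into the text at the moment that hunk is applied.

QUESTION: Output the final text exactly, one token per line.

Hunk 1: at line 5 remove [usa] add [bobp,rxs] -> 12 lines: jarn jnkuc ybiqr roh imag xjzfd bobp rxs lwtiw emz llxk efnkv
Hunk 2: at line 5 remove [xjzfd,bobp,rxs] add [rei,oqva] -> 11 lines: jarn jnkuc ybiqr roh imag rei oqva lwtiw emz llxk efnkv
Hunk 3: at line 8 remove [emz,llxk] add [qqlvf,ruljt,bfz] -> 12 lines: jarn jnkuc ybiqr roh imag rei oqva lwtiw qqlvf ruljt bfz efnkv
Hunk 4: at line 7 remove [lwtiw,qqlvf] add [eqiuw] -> 11 lines: jarn jnkuc ybiqr roh imag rei oqva eqiuw ruljt bfz efnkv
Hunk 5: at line 5 remove [oqva,eqiuw] add [jklds] -> 10 lines: jarn jnkuc ybiqr roh imag rei jklds ruljt bfz efnkv
Hunk 6: at line 8 remove [bfz] add [ixprz,vcjnk] -> 11 lines: jarn jnkuc ybiqr roh imag rei jklds ruljt ixprz vcjnk efnkv

Answer: jarn
jnkuc
ybiqr
roh
imag
rei
jklds
ruljt
ixprz
vcjnk
efnkv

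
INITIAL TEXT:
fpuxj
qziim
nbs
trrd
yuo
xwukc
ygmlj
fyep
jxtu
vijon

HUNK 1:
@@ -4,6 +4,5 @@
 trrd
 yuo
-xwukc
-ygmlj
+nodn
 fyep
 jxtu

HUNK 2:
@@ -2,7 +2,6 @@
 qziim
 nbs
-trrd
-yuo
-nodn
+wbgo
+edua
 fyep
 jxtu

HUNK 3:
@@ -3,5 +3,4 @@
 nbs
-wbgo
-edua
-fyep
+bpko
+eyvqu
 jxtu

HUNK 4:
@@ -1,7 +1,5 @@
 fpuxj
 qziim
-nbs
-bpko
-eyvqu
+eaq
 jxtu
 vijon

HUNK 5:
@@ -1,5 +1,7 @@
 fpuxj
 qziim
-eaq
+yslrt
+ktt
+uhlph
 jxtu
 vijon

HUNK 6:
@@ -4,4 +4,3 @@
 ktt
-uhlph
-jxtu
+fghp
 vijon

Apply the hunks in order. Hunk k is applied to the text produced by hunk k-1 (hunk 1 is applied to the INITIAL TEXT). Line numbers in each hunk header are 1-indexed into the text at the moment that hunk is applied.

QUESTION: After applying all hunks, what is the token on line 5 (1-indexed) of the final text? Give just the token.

Hunk 1: at line 4 remove [xwukc,ygmlj] add [nodn] -> 9 lines: fpuxj qziim nbs trrd yuo nodn fyep jxtu vijon
Hunk 2: at line 2 remove [trrd,yuo,nodn] add [wbgo,edua] -> 8 lines: fpuxj qziim nbs wbgo edua fyep jxtu vijon
Hunk 3: at line 3 remove [wbgo,edua,fyep] add [bpko,eyvqu] -> 7 lines: fpuxj qziim nbs bpko eyvqu jxtu vijon
Hunk 4: at line 1 remove [nbs,bpko,eyvqu] add [eaq] -> 5 lines: fpuxj qziim eaq jxtu vijon
Hunk 5: at line 1 remove [eaq] add [yslrt,ktt,uhlph] -> 7 lines: fpuxj qziim yslrt ktt uhlph jxtu vijon
Hunk 6: at line 4 remove [uhlph,jxtu] add [fghp] -> 6 lines: fpuxj qziim yslrt ktt fghp vijon
Final line 5: fghp

Answer: fghp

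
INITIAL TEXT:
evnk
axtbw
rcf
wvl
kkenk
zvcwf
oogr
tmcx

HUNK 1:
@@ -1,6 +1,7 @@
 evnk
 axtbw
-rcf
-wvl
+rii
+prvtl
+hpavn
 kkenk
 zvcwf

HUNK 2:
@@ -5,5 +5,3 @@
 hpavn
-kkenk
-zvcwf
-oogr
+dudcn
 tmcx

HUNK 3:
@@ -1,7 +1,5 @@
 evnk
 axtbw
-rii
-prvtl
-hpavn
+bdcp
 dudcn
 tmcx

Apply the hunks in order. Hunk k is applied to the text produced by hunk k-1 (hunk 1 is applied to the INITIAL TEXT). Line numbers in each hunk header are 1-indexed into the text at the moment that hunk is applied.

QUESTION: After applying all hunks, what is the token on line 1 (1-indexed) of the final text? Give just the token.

Hunk 1: at line 1 remove [rcf,wvl] add [rii,prvtl,hpavn] -> 9 lines: evnk axtbw rii prvtl hpavn kkenk zvcwf oogr tmcx
Hunk 2: at line 5 remove [kkenk,zvcwf,oogr] add [dudcn] -> 7 lines: evnk axtbw rii prvtl hpavn dudcn tmcx
Hunk 3: at line 1 remove [rii,prvtl,hpavn] add [bdcp] -> 5 lines: evnk axtbw bdcp dudcn tmcx
Final line 1: evnk

Answer: evnk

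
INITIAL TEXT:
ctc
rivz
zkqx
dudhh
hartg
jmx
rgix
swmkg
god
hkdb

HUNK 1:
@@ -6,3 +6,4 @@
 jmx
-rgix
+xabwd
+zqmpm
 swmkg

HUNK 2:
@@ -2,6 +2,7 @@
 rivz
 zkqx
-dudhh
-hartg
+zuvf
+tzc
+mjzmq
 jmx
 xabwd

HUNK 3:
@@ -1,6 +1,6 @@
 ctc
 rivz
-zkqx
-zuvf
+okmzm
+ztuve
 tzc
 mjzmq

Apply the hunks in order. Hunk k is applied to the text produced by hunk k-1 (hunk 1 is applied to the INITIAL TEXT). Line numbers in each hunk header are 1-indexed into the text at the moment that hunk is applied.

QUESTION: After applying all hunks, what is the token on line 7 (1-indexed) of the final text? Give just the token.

Hunk 1: at line 6 remove [rgix] add [xabwd,zqmpm] -> 11 lines: ctc rivz zkqx dudhh hartg jmx xabwd zqmpm swmkg god hkdb
Hunk 2: at line 2 remove [dudhh,hartg] add [zuvf,tzc,mjzmq] -> 12 lines: ctc rivz zkqx zuvf tzc mjzmq jmx xabwd zqmpm swmkg god hkdb
Hunk 3: at line 1 remove [zkqx,zuvf] add [okmzm,ztuve] -> 12 lines: ctc rivz okmzm ztuve tzc mjzmq jmx xabwd zqmpm swmkg god hkdb
Final line 7: jmx

Answer: jmx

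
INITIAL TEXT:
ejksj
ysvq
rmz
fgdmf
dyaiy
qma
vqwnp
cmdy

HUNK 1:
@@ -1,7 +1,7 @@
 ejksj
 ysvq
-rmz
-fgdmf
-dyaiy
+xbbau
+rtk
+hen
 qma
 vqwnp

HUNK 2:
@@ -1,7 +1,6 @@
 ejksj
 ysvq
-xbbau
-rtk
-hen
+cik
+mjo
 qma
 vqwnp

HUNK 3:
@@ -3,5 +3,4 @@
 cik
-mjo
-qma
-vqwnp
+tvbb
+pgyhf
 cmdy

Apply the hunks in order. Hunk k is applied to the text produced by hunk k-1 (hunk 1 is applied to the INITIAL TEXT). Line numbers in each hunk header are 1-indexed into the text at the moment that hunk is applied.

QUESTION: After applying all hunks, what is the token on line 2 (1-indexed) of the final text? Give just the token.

Answer: ysvq

Derivation:
Hunk 1: at line 1 remove [rmz,fgdmf,dyaiy] add [xbbau,rtk,hen] -> 8 lines: ejksj ysvq xbbau rtk hen qma vqwnp cmdy
Hunk 2: at line 1 remove [xbbau,rtk,hen] add [cik,mjo] -> 7 lines: ejksj ysvq cik mjo qma vqwnp cmdy
Hunk 3: at line 3 remove [mjo,qma,vqwnp] add [tvbb,pgyhf] -> 6 lines: ejksj ysvq cik tvbb pgyhf cmdy
Final line 2: ysvq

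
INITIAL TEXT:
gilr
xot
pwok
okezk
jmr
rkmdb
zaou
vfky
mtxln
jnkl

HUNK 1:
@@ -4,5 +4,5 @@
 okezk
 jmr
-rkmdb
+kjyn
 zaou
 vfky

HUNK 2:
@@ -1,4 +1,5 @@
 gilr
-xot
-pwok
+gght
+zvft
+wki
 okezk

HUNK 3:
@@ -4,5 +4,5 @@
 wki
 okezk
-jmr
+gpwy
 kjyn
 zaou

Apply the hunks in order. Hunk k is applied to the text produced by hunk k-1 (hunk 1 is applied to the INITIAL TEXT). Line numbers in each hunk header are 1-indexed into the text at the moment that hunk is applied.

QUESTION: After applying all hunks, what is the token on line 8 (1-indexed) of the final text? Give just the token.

Hunk 1: at line 4 remove [rkmdb] add [kjyn] -> 10 lines: gilr xot pwok okezk jmr kjyn zaou vfky mtxln jnkl
Hunk 2: at line 1 remove [xot,pwok] add [gght,zvft,wki] -> 11 lines: gilr gght zvft wki okezk jmr kjyn zaou vfky mtxln jnkl
Hunk 3: at line 4 remove [jmr] add [gpwy] -> 11 lines: gilr gght zvft wki okezk gpwy kjyn zaou vfky mtxln jnkl
Final line 8: zaou

Answer: zaou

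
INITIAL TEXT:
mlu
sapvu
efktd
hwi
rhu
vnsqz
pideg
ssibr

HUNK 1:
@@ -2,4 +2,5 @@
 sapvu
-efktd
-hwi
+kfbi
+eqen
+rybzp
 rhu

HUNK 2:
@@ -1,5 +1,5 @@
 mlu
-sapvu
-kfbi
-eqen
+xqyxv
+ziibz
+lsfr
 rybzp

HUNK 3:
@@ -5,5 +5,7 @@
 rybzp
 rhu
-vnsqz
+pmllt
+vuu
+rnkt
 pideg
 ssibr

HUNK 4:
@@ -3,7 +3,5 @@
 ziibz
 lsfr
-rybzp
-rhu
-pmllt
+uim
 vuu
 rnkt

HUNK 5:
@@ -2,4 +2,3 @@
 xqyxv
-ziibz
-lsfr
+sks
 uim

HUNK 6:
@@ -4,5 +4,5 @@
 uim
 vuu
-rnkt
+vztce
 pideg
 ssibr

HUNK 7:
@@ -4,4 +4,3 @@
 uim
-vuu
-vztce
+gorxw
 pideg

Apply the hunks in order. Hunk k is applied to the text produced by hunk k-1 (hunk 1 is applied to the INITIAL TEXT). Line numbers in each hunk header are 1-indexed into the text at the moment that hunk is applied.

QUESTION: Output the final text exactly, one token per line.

Hunk 1: at line 2 remove [efktd,hwi] add [kfbi,eqen,rybzp] -> 9 lines: mlu sapvu kfbi eqen rybzp rhu vnsqz pideg ssibr
Hunk 2: at line 1 remove [sapvu,kfbi,eqen] add [xqyxv,ziibz,lsfr] -> 9 lines: mlu xqyxv ziibz lsfr rybzp rhu vnsqz pideg ssibr
Hunk 3: at line 5 remove [vnsqz] add [pmllt,vuu,rnkt] -> 11 lines: mlu xqyxv ziibz lsfr rybzp rhu pmllt vuu rnkt pideg ssibr
Hunk 4: at line 3 remove [rybzp,rhu,pmllt] add [uim] -> 9 lines: mlu xqyxv ziibz lsfr uim vuu rnkt pideg ssibr
Hunk 5: at line 2 remove [ziibz,lsfr] add [sks] -> 8 lines: mlu xqyxv sks uim vuu rnkt pideg ssibr
Hunk 6: at line 4 remove [rnkt] add [vztce] -> 8 lines: mlu xqyxv sks uim vuu vztce pideg ssibr
Hunk 7: at line 4 remove [vuu,vztce] add [gorxw] -> 7 lines: mlu xqyxv sks uim gorxw pideg ssibr

Answer: mlu
xqyxv
sks
uim
gorxw
pideg
ssibr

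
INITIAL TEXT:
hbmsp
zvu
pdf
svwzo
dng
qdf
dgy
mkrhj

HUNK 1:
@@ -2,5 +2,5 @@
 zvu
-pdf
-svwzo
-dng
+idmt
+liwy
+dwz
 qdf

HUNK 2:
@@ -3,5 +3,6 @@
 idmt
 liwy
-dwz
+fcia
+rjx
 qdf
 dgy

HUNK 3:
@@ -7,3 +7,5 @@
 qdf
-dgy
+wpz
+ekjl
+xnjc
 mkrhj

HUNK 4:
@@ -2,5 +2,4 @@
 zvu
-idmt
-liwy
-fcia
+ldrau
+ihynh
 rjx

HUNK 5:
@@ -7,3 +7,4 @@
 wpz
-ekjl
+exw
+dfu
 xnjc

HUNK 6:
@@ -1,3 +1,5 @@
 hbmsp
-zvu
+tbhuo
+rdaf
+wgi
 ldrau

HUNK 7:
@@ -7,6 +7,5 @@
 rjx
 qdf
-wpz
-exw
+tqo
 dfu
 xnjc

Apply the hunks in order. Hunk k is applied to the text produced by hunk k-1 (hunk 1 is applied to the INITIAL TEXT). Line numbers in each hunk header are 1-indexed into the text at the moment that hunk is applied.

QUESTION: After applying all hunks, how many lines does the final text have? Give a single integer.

Hunk 1: at line 2 remove [pdf,svwzo,dng] add [idmt,liwy,dwz] -> 8 lines: hbmsp zvu idmt liwy dwz qdf dgy mkrhj
Hunk 2: at line 3 remove [dwz] add [fcia,rjx] -> 9 lines: hbmsp zvu idmt liwy fcia rjx qdf dgy mkrhj
Hunk 3: at line 7 remove [dgy] add [wpz,ekjl,xnjc] -> 11 lines: hbmsp zvu idmt liwy fcia rjx qdf wpz ekjl xnjc mkrhj
Hunk 4: at line 2 remove [idmt,liwy,fcia] add [ldrau,ihynh] -> 10 lines: hbmsp zvu ldrau ihynh rjx qdf wpz ekjl xnjc mkrhj
Hunk 5: at line 7 remove [ekjl] add [exw,dfu] -> 11 lines: hbmsp zvu ldrau ihynh rjx qdf wpz exw dfu xnjc mkrhj
Hunk 6: at line 1 remove [zvu] add [tbhuo,rdaf,wgi] -> 13 lines: hbmsp tbhuo rdaf wgi ldrau ihynh rjx qdf wpz exw dfu xnjc mkrhj
Hunk 7: at line 7 remove [wpz,exw] add [tqo] -> 12 lines: hbmsp tbhuo rdaf wgi ldrau ihynh rjx qdf tqo dfu xnjc mkrhj
Final line count: 12

Answer: 12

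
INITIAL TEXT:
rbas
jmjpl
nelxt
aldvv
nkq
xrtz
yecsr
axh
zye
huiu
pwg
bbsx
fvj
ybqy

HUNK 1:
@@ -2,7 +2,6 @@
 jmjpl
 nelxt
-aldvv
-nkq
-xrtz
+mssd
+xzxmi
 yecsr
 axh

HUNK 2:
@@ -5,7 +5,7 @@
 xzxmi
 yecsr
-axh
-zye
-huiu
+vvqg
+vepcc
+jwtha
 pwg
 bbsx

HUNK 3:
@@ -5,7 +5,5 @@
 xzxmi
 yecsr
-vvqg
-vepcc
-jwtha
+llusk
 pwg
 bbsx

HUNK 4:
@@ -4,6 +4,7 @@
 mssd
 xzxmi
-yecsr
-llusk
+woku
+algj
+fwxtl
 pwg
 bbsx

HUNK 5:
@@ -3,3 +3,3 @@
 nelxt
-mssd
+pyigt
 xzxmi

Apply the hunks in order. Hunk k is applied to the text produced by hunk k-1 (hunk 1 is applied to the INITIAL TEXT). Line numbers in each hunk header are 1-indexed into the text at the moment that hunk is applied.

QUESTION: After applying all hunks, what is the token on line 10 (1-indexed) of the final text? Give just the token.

Hunk 1: at line 2 remove [aldvv,nkq,xrtz] add [mssd,xzxmi] -> 13 lines: rbas jmjpl nelxt mssd xzxmi yecsr axh zye huiu pwg bbsx fvj ybqy
Hunk 2: at line 5 remove [axh,zye,huiu] add [vvqg,vepcc,jwtha] -> 13 lines: rbas jmjpl nelxt mssd xzxmi yecsr vvqg vepcc jwtha pwg bbsx fvj ybqy
Hunk 3: at line 5 remove [vvqg,vepcc,jwtha] add [llusk] -> 11 lines: rbas jmjpl nelxt mssd xzxmi yecsr llusk pwg bbsx fvj ybqy
Hunk 4: at line 4 remove [yecsr,llusk] add [woku,algj,fwxtl] -> 12 lines: rbas jmjpl nelxt mssd xzxmi woku algj fwxtl pwg bbsx fvj ybqy
Hunk 5: at line 3 remove [mssd] add [pyigt] -> 12 lines: rbas jmjpl nelxt pyigt xzxmi woku algj fwxtl pwg bbsx fvj ybqy
Final line 10: bbsx

Answer: bbsx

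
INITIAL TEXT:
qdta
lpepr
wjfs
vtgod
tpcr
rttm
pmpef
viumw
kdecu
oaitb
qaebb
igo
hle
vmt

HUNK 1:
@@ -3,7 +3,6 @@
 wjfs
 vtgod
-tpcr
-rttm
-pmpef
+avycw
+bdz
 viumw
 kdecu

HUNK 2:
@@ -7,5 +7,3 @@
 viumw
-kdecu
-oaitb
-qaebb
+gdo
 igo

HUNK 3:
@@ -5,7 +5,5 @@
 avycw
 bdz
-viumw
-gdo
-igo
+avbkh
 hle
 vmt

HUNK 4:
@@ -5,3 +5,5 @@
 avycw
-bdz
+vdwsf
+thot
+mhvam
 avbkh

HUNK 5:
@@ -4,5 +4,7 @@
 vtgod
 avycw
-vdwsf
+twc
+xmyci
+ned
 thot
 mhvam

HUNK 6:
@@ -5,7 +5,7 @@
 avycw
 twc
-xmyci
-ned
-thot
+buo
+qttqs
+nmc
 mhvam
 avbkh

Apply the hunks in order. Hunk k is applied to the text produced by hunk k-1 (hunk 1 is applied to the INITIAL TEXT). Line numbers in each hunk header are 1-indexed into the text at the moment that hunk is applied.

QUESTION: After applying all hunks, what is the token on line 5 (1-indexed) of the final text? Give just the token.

Answer: avycw

Derivation:
Hunk 1: at line 3 remove [tpcr,rttm,pmpef] add [avycw,bdz] -> 13 lines: qdta lpepr wjfs vtgod avycw bdz viumw kdecu oaitb qaebb igo hle vmt
Hunk 2: at line 7 remove [kdecu,oaitb,qaebb] add [gdo] -> 11 lines: qdta lpepr wjfs vtgod avycw bdz viumw gdo igo hle vmt
Hunk 3: at line 5 remove [viumw,gdo,igo] add [avbkh] -> 9 lines: qdta lpepr wjfs vtgod avycw bdz avbkh hle vmt
Hunk 4: at line 5 remove [bdz] add [vdwsf,thot,mhvam] -> 11 lines: qdta lpepr wjfs vtgod avycw vdwsf thot mhvam avbkh hle vmt
Hunk 5: at line 4 remove [vdwsf] add [twc,xmyci,ned] -> 13 lines: qdta lpepr wjfs vtgod avycw twc xmyci ned thot mhvam avbkh hle vmt
Hunk 6: at line 5 remove [xmyci,ned,thot] add [buo,qttqs,nmc] -> 13 lines: qdta lpepr wjfs vtgod avycw twc buo qttqs nmc mhvam avbkh hle vmt
Final line 5: avycw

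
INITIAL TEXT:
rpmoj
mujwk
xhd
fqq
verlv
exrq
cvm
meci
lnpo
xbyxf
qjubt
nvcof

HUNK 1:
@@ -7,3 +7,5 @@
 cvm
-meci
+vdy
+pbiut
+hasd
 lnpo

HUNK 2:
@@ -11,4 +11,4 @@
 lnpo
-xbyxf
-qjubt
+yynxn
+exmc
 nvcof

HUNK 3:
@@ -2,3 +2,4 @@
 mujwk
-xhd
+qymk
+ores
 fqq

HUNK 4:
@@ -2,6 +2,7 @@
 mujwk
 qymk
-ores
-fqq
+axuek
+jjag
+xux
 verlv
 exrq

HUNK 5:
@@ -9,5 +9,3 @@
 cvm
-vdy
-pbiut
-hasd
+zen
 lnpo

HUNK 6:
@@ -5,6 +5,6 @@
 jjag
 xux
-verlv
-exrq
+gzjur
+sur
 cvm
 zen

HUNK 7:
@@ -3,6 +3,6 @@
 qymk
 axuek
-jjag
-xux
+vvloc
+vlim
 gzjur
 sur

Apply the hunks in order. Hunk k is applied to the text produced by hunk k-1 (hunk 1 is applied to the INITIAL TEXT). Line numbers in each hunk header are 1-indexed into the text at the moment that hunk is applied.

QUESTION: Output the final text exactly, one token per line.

Answer: rpmoj
mujwk
qymk
axuek
vvloc
vlim
gzjur
sur
cvm
zen
lnpo
yynxn
exmc
nvcof

Derivation:
Hunk 1: at line 7 remove [meci] add [vdy,pbiut,hasd] -> 14 lines: rpmoj mujwk xhd fqq verlv exrq cvm vdy pbiut hasd lnpo xbyxf qjubt nvcof
Hunk 2: at line 11 remove [xbyxf,qjubt] add [yynxn,exmc] -> 14 lines: rpmoj mujwk xhd fqq verlv exrq cvm vdy pbiut hasd lnpo yynxn exmc nvcof
Hunk 3: at line 2 remove [xhd] add [qymk,ores] -> 15 lines: rpmoj mujwk qymk ores fqq verlv exrq cvm vdy pbiut hasd lnpo yynxn exmc nvcof
Hunk 4: at line 2 remove [ores,fqq] add [axuek,jjag,xux] -> 16 lines: rpmoj mujwk qymk axuek jjag xux verlv exrq cvm vdy pbiut hasd lnpo yynxn exmc nvcof
Hunk 5: at line 9 remove [vdy,pbiut,hasd] add [zen] -> 14 lines: rpmoj mujwk qymk axuek jjag xux verlv exrq cvm zen lnpo yynxn exmc nvcof
Hunk 6: at line 5 remove [verlv,exrq] add [gzjur,sur] -> 14 lines: rpmoj mujwk qymk axuek jjag xux gzjur sur cvm zen lnpo yynxn exmc nvcof
Hunk 7: at line 3 remove [jjag,xux] add [vvloc,vlim] -> 14 lines: rpmoj mujwk qymk axuek vvloc vlim gzjur sur cvm zen lnpo yynxn exmc nvcof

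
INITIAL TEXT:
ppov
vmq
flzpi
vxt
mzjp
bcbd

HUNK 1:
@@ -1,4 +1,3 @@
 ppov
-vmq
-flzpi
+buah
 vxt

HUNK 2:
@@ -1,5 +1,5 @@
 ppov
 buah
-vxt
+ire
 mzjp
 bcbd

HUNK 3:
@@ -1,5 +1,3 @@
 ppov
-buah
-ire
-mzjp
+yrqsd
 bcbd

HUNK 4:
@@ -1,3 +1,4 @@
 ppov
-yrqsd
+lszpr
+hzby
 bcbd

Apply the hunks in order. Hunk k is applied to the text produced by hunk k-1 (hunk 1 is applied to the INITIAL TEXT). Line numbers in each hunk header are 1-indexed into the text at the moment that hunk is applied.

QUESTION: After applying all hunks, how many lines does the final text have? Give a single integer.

Hunk 1: at line 1 remove [vmq,flzpi] add [buah] -> 5 lines: ppov buah vxt mzjp bcbd
Hunk 2: at line 1 remove [vxt] add [ire] -> 5 lines: ppov buah ire mzjp bcbd
Hunk 3: at line 1 remove [buah,ire,mzjp] add [yrqsd] -> 3 lines: ppov yrqsd bcbd
Hunk 4: at line 1 remove [yrqsd] add [lszpr,hzby] -> 4 lines: ppov lszpr hzby bcbd
Final line count: 4

Answer: 4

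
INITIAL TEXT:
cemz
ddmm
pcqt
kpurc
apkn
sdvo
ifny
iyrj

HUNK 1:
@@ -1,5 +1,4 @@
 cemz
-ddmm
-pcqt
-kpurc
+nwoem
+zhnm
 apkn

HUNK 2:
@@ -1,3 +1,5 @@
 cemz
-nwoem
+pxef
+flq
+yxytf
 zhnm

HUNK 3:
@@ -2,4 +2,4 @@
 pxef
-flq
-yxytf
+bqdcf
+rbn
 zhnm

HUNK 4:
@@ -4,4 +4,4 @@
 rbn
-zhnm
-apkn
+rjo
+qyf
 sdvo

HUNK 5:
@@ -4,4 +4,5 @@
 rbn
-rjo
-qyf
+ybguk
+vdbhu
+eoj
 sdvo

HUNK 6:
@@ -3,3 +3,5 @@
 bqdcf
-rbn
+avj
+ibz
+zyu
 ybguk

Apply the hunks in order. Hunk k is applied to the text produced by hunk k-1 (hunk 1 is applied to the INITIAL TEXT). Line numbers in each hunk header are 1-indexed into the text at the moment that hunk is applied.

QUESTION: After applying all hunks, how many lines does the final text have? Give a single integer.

Hunk 1: at line 1 remove [ddmm,pcqt,kpurc] add [nwoem,zhnm] -> 7 lines: cemz nwoem zhnm apkn sdvo ifny iyrj
Hunk 2: at line 1 remove [nwoem] add [pxef,flq,yxytf] -> 9 lines: cemz pxef flq yxytf zhnm apkn sdvo ifny iyrj
Hunk 3: at line 2 remove [flq,yxytf] add [bqdcf,rbn] -> 9 lines: cemz pxef bqdcf rbn zhnm apkn sdvo ifny iyrj
Hunk 4: at line 4 remove [zhnm,apkn] add [rjo,qyf] -> 9 lines: cemz pxef bqdcf rbn rjo qyf sdvo ifny iyrj
Hunk 5: at line 4 remove [rjo,qyf] add [ybguk,vdbhu,eoj] -> 10 lines: cemz pxef bqdcf rbn ybguk vdbhu eoj sdvo ifny iyrj
Hunk 6: at line 3 remove [rbn] add [avj,ibz,zyu] -> 12 lines: cemz pxef bqdcf avj ibz zyu ybguk vdbhu eoj sdvo ifny iyrj
Final line count: 12

Answer: 12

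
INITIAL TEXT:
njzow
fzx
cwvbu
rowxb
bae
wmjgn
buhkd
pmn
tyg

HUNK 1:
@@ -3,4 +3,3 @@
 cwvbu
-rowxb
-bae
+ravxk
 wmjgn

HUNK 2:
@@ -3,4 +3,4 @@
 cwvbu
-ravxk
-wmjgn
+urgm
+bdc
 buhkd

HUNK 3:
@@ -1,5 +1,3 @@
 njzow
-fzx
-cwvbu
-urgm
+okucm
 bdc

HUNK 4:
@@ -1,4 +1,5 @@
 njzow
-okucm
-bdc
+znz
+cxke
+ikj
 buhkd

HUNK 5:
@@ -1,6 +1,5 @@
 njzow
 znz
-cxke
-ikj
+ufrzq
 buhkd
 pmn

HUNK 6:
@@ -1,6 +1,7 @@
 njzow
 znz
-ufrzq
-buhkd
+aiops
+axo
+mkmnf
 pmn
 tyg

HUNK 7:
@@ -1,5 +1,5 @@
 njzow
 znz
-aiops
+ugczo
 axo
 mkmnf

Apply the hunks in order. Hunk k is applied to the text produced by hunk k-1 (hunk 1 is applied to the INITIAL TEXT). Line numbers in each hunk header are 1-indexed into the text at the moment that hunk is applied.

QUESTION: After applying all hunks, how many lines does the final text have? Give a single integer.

Hunk 1: at line 3 remove [rowxb,bae] add [ravxk] -> 8 lines: njzow fzx cwvbu ravxk wmjgn buhkd pmn tyg
Hunk 2: at line 3 remove [ravxk,wmjgn] add [urgm,bdc] -> 8 lines: njzow fzx cwvbu urgm bdc buhkd pmn tyg
Hunk 3: at line 1 remove [fzx,cwvbu,urgm] add [okucm] -> 6 lines: njzow okucm bdc buhkd pmn tyg
Hunk 4: at line 1 remove [okucm,bdc] add [znz,cxke,ikj] -> 7 lines: njzow znz cxke ikj buhkd pmn tyg
Hunk 5: at line 1 remove [cxke,ikj] add [ufrzq] -> 6 lines: njzow znz ufrzq buhkd pmn tyg
Hunk 6: at line 1 remove [ufrzq,buhkd] add [aiops,axo,mkmnf] -> 7 lines: njzow znz aiops axo mkmnf pmn tyg
Hunk 7: at line 1 remove [aiops] add [ugczo] -> 7 lines: njzow znz ugczo axo mkmnf pmn tyg
Final line count: 7

Answer: 7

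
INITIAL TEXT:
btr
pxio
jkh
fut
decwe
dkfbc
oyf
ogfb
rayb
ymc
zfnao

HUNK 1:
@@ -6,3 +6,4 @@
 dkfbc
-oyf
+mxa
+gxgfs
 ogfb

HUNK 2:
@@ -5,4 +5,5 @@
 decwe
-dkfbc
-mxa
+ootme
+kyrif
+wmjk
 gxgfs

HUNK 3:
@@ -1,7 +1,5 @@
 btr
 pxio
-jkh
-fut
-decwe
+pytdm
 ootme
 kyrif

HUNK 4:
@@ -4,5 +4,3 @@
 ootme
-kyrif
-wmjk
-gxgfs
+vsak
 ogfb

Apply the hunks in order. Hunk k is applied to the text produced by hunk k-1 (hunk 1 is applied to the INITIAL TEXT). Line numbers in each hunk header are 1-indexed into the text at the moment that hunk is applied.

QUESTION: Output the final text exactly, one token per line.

Hunk 1: at line 6 remove [oyf] add [mxa,gxgfs] -> 12 lines: btr pxio jkh fut decwe dkfbc mxa gxgfs ogfb rayb ymc zfnao
Hunk 2: at line 5 remove [dkfbc,mxa] add [ootme,kyrif,wmjk] -> 13 lines: btr pxio jkh fut decwe ootme kyrif wmjk gxgfs ogfb rayb ymc zfnao
Hunk 3: at line 1 remove [jkh,fut,decwe] add [pytdm] -> 11 lines: btr pxio pytdm ootme kyrif wmjk gxgfs ogfb rayb ymc zfnao
Hunk 4: at line 4 remove [kyrif,wmjk,gxgfs] add [vsak] -> 9 lines: btr pxio pytdm ootme vsak ogfb rayb ymc zfnao

Answer: btr
pxio
pytdm
ootme
vsak
ogfb
rayb
ymc
zfnao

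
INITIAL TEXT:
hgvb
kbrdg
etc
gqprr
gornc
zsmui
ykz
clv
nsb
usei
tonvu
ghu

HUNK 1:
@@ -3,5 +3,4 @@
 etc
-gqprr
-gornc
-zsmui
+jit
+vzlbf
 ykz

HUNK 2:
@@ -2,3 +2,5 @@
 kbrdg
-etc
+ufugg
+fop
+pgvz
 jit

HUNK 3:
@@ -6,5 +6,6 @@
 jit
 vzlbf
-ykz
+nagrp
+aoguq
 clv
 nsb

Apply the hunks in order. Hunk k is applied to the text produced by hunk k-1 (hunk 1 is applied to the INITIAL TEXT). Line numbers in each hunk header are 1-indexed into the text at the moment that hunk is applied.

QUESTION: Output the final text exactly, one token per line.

Hunk 1: at line 3 remove [gqprr,gornc,zsmui] add [jit,vzlbf] -> 11 lines: hgvb kbrdg etc jit vzlbf ykz clv nsb usei tonvu ghu
Hunk 2: at line 2 remove [etc] add [ufugg,fop,pgvz] -> 13 lines: hgvb kbrdg ufugg fop pgvz jit vzlbf ykz clv nsb usei tonvu ghu
Hunk 3: at line 6 remove [ykz] add [nagrp,aoguq] -> 14 lines: hgvb kbrdg ufugg fop pgvz jit vzlbf nagrp aoguq clv nsb usei tonvu ghu

Answer: hgvb
kbrdg
ufugg
fop
pgvz
jit
vzlbf
nagrp
aoguq
clv
nsb
usei
tonvu
ghu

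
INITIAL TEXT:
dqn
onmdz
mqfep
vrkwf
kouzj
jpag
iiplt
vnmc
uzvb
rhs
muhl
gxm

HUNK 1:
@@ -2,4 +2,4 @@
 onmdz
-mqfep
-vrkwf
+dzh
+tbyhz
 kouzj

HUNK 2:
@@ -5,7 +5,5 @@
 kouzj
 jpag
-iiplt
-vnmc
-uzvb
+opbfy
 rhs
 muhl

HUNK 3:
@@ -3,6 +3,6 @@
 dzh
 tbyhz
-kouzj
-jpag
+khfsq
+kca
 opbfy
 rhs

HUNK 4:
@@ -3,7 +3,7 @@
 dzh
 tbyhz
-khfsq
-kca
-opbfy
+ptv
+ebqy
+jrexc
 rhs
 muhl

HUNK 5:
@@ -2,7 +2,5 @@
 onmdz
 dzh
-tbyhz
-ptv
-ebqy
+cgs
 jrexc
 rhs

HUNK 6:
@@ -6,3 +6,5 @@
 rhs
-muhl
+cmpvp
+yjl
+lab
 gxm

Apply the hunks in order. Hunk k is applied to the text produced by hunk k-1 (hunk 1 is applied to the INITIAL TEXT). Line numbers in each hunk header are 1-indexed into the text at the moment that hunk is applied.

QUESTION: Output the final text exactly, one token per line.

Answer: dqn
onmdz
dzh
cgs
jrexc
rhs
cmpvp
yjl
lab
gxm

Derivation:
Hunk 1: at line 2 remove [mqfep,vrkwf] add [dzh,tbyhz] -> 12 lines: dqn onmdz dzh tbyhz kouzj jpag iiplt vnmc uzvb rhs muhl gxm
Hunk 2: at line 5 remove [iiplt,vnmc,uzvb] add [opbfy] -> 10 lines: dqn onmdz dzh tbyhz kouzj jpag opbfy rhs muhl gxm
Hunk 3: at line 3 remove [kouzj,jpag] add [khfsq,kca] -> 10 lines: dqn onmdz dzh tbyhz khfsq kca opbfy rhs muhl gxm
Hunk 4: at line 3 remove [khfsq,kca,opbfy] add [ptv,ebqy,jrexc] -> 10 lines: dqn onmdz dzh tbyhz ptv ebqy jrexc rhs muhl gxm
Hunk 5: at line 2 remove [tbyhz,ptv,ebqy] add [cgs] -> 8 lines: dqn onmdz dzh cgs jrexc rhs muhl gxm
Hunk 6: at line 6 remove [muhl] add [cmpvp,yjl,lab] -> 10 lines: dqn onmdz dzh cgs jrexc rhs cmpvp yjl lab gxm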